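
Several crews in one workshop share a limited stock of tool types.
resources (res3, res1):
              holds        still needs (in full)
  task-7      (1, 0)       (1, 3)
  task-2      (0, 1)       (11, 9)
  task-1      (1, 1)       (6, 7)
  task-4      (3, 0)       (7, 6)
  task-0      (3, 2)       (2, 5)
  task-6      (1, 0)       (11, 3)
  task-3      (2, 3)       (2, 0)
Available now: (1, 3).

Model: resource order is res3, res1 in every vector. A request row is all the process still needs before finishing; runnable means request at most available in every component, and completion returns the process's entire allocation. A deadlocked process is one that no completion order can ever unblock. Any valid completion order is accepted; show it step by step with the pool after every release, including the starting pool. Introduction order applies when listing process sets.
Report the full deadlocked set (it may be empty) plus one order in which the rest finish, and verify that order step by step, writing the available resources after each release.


The deadlocked set is empty.
Key observation: starting with task-7, each completion frees enough for the next — no one is permanently blocked.
A valid finishing order for the others: task-7, task-3, task-0, task-1, task-4, task-6, task-2. Walking it through:
  pool = (1, 3)
  task-7: need (1, 3) fits (1, 3); releases (1, 0), pool now (2, 3)
  task-3: need (2, 0) fits (2, 3); releases (2, 3), pool now (4, 6)
  task-0: need (2, 5) fits (4, 6); releases (3, 2), pool now (7, 8)
  task-1: need (6, 7) fits (7, 8); releases (1, 1), pool now (8, 9)
  task-4: need (7, 6) fits (8, 9); releases (3, 0), pool now (11, 9)
  task-6: need (11, 3) fits (11, 9); releases (1, 0), pool now (12, 9)
  task-2: need (11, 9) fits (12, 9); releases (0, 1), pool now (12, 10)


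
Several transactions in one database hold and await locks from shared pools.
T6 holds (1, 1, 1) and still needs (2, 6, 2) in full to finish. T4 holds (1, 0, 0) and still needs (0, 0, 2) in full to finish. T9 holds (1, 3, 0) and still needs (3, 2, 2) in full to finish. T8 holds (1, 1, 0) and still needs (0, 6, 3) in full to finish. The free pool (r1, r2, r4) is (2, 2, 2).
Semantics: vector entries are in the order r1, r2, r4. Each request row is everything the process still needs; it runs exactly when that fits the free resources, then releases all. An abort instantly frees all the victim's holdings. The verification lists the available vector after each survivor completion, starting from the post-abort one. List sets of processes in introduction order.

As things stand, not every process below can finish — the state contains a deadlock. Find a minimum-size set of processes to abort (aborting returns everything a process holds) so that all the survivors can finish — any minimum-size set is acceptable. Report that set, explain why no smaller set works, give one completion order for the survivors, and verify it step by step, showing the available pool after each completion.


The answer: abort T6.
Key observation: before aborting T6, T8 was permanently blocked — no order could ever run it; afterwards it completes at step 3.
No smaller set exists: with zero aborts the deadlock remains.
Survivors finish in the order: T4, T9, T8. Walking it through (pool after the aborts first):
  pool = (3, 3, 3)
  run T4 (needs (0, 0, 2), free (3, 3, 3)); after release of (1, 0, 0) the pool is (4, 3, 3)
  run T9 (needs (3, 2, 2), free (4, 3, 3)); after release of (1, 3, 0) the pool is (5, 6, 3)
  run T8 (needs (0, 6, 3), free (5, 6, 3)); after release of (1, 1, 0) the pool is (6, 7, 3)


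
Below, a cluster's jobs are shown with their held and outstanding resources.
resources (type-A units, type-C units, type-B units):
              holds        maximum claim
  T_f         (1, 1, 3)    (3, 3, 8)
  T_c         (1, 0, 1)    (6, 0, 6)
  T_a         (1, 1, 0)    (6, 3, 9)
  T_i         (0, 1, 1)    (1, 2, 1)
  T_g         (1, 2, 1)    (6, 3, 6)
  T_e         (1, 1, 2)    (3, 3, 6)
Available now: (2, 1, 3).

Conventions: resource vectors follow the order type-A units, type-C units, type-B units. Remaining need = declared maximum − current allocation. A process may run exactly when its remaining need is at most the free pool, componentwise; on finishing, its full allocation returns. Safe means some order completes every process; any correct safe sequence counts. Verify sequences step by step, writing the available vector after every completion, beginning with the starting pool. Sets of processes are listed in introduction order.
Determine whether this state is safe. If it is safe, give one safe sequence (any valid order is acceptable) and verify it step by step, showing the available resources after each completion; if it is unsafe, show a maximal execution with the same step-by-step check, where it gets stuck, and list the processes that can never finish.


UNSAFE — no complete ordering exists.
Key observation: once T_i, T_e, T_f finish, the pool peaks at (4, 4, 9) — and every remaining process still needs more type-A units than that.
A maximal execution: T_i, T_e, T_f — then nothing else fits. Check, step by step:
  pool = (2, 1, 3)
  T_i needs (1, 1, 0) <= (2, 1, 3) -> finishes; pool += (0, 1, 1) = (2, 2, 4)
  T_e needs (2, 2, 4) <= (2, 2, 4) -> finishes; pool += (1, 1, 2) = (3, 3, 6)
  T_f needs (2, 2, 5) <= (3, 3, 6) -> finishes; pool += (1, 1, 3) = (4, 4, 9)
  T_c still needs (5, 0, 5) but only (4, 4, 9) is free — short on type-A units
  T_a still needs (5, 2, 9) but only (4, 4, 9) is free — short on type-A units
  T_g still needs (5, 1, 5) but only (4, 4, 9) is free — short on type-A units
Processes that can never finish: T_c, T_a and T_g.


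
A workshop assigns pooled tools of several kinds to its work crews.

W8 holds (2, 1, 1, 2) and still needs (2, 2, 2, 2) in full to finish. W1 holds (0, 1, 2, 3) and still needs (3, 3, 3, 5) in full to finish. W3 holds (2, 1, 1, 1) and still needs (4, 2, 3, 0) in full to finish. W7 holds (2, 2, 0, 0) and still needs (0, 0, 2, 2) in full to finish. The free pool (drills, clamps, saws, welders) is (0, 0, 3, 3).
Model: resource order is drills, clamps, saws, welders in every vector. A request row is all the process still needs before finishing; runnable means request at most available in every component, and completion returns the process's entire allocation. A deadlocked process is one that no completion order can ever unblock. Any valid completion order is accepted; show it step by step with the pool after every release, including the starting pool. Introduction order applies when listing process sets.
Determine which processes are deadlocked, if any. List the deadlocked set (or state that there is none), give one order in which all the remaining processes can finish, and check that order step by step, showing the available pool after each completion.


Nothing here is deadlocked.
Key observation: W7 can run right away; the returned allocation unlocks the remaining processes in turn.
The rest can finish in the order W7, W8, W1, W3. Step-by-step check:
  pool = (0, 0, 3, 3)
  W7 needs (0, 0, 2, 2) <= (0, 0, 3, 3) -> finishes; pool += (2, 2, 0, 0) = (2, 2, 3, 3)
  W8 needs (2, 2, 2, 2) <= (2, 2, 3, 3) -> finishes; pool += (2, 1, 1, 2) = (4, 3, 4, 5)
  W1 needs (3, 3, 3, 5) <= (4, 3, 4, 5) -> finishes; pool += (0, 1, 2, 3) = (4, 4, 6, 8)
  W3 needs (4, 2, 3, 0) <= (4, 4, 6, 8) -> finishes; pool += (2, 1, 1, 1) = (6, 5, 7, 9)


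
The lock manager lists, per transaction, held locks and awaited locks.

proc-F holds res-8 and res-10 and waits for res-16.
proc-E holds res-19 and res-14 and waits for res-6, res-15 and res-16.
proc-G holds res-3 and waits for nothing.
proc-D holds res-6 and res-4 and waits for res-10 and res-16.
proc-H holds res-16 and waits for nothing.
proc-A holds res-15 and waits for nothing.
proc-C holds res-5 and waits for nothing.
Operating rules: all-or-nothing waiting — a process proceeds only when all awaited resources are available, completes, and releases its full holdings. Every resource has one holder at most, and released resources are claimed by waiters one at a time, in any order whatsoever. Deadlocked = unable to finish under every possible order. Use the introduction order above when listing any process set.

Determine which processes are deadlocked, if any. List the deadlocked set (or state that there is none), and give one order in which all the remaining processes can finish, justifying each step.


No process is deadlocked.
Key observation: the wait relation is loop-free; peeling off processes with no waits unwinds the whole state.
One completion order for the rest: proc-C, proc-G, proc-H, proc-F, proc-A, proc-D, proc-E.
Verifying each step:
  proc-C: no waits; runs immediately, freeing res-5
  proc-G: no waits; runs immediately, freeing res-3
  proc-H: no waits; runs immediately, freeing res-16
  proc-F: everything it awaited (res-16) is free; runs, freeing res-8 and res-10
  proc-A: no waits; runs immediately, freeing res-15
  proc-D: everything it awaited (res-10 and res-16) is free; runs, freeing res-6 and res-4
  proc-E: everything it awaited (res-6, res-15 and res-16) is free; runs, freeing res-19 and res-14


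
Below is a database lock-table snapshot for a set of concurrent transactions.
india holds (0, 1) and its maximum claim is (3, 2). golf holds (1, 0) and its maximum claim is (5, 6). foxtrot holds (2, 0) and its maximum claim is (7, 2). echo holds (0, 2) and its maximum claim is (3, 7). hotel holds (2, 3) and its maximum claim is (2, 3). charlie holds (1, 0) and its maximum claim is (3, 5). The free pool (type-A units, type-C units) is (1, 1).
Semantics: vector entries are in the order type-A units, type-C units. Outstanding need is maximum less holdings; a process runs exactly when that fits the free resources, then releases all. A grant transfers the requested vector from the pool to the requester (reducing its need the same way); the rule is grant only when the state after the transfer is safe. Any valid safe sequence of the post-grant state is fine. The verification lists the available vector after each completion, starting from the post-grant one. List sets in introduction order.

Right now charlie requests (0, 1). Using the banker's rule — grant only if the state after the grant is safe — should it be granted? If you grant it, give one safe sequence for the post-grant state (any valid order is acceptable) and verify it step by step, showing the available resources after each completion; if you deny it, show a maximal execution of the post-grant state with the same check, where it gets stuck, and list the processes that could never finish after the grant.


GRANT: granting preserves safety; a valid post-grant sequence is hotel, india, charlie, echo, golf, foxtrot.
Key observation: the grant leaves (1, 0) free — enough for hotel, whose release restarts the cascade.
Check on the post-grant state, step by step:
  pool = (1, 0)
  hotel: need (0, 0) fits (1, 0); releases (2, 3), pool now (3, 3)
  india: need (3, 1) fits (3, 3); releases (0, 1), pool now (3, 4)
  charlie: need (2, 4) fits (3, 4); releases (1, 1), pool now (4, 5)
  echo: need (3, 5) fits (4, 5); releases (0, 2), pool now (4, 7)
  golf: need (4, 6) fits (4, 7); releases (1, 0), pool now (5, 7)
  foxtrot: need (5, 2) fits (5, 7); releases (2, 0), pool now (7, 7)


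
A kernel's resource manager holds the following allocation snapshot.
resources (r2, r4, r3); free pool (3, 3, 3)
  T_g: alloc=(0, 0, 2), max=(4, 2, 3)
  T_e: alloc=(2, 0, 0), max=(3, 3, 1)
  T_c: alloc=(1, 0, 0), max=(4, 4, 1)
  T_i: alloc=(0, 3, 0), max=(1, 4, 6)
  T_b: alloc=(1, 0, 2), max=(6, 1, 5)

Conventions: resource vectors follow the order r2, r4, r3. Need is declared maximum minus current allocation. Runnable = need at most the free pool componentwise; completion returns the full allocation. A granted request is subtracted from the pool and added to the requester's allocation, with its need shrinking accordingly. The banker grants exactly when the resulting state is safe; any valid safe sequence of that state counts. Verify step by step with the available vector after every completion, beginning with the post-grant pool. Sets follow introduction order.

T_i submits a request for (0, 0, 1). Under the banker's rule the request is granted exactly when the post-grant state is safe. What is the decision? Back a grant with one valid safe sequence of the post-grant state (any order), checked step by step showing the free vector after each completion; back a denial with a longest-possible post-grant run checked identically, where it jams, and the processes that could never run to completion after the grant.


GRANT. The post-grant state is safe; one safe sequence: T_e, T_g, T_b, T_i, T_c.
Key observation: post-grant, (3, 3, 2) remains, and an order beginning with T_e completes everyone.
Verifying the post-grant state step by step:
  pool = (3, 3, 2)
  T_e: need (1, 3, 1) fits (3, 3, 2); releases (2, 0, 0), pool now (5, 3, 2)
  T_g: need (4, 2, 1) fits (5, 3, 2); releases (0, 0, 2), pool now (5, 3, 4)
  T_b: need (5, 1, 3) fits (5, 3, 4); releases (1, 0, 2), pool now (6, 3, 6)
  T_i: need (1, 1, 5) fits (6, 3, 6); releases (0, 3, 1), pool now (6, 6, 7)
  T_c: need (3, 4, 1) fits (6, 6, 7); releases (1, 0, 0), pool now (7, 6, 7)


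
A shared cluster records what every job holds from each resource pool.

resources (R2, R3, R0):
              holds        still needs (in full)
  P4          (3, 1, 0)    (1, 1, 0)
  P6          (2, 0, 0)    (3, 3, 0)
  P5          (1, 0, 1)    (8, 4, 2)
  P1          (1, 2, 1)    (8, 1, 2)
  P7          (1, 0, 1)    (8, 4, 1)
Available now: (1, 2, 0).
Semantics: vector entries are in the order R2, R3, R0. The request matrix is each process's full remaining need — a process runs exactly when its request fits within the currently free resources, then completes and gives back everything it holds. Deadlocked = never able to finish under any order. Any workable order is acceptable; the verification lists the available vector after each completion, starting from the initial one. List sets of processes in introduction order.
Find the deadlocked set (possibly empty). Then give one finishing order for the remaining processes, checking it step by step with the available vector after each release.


The deadlocked set is P5, P1 and P7.
Key observation: after P4, P6 complete, (6, 3, 0) is the best the pool ever gets, yet each leftover process wants more R2.
One completion order for the rest: P4, P6. Check, step by step:
  pool = (1, 2, 0)
  run P4 (needs (1, 1, 0), free (1, 2, 0)); after release of (3, 1, 0) the pool is (4, 3, 0)
  run P6 (needs (3, 3, 0), free (4, 3, 0)); after release of (2, 0, 0) the pool is (6, 3, 0)
None of the blocked processes ever fits:
  blocked: P5 wants (8, 4, 2), pool (6, 3, 0) — not enough R2, R3 and R0
  blocked: P1 wants (8, 1, 2), pool (6, 3, 0) — not enough R2 and R0
  blocked: P7 wants (8, 4, 1), pool (6, 3, 0) — not enough R2, R3 and R0


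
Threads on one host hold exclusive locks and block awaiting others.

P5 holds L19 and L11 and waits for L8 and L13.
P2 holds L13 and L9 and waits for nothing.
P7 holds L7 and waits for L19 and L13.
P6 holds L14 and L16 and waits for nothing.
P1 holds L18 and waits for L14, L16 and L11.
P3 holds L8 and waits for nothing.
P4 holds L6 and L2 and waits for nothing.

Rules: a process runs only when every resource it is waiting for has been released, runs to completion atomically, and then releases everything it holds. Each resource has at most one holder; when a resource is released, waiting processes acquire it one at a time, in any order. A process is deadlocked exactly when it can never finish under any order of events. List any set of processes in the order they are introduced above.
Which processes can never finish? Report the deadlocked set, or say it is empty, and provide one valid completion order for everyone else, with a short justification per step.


Nothing here is deadlocked.
Key observation: there is no circular wait here — follow any chain and it reaches a process that is free to run now.
A valid finishing order for the others: P2, P4, P3, P6, P5, P7, P1.
Verifying each step:
  run P2 (it waits on nothing); releases L13 and L9
  run P4 (it waits on nothing); releases L6 and L2
  run P3 (it waits on nothing); releases L8
  run P6 (it waits on nothing); releases L14 and L16
  run P5 (all its waits — L8 and L13 — are resolved); releases L19 and L11
  run P7 (all its waits — L19 and L13 — are resolved); releases L7
  run P1 (all its waits — L14, L16 and L11 — are resolved); releases L18


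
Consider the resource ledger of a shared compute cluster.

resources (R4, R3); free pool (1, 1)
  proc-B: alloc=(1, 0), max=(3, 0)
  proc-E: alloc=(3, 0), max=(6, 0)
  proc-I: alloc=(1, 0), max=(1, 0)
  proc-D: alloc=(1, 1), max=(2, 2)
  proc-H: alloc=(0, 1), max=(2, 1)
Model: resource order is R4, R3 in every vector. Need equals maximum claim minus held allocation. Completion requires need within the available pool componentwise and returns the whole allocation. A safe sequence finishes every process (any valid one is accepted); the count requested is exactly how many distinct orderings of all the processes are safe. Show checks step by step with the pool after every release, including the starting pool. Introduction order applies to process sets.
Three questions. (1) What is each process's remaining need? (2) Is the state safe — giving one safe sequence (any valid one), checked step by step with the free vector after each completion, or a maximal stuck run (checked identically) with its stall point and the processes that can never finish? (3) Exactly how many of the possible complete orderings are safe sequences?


(1) Need matrix, components ordered R4, R3:
  proc-B: (2, 0)
  proc-E: (3, 0)
  proc-I: (0, 0)
  proc-D: (1, 1)
  proc-H: (2, 0)
(2) SAFE — a valid safe sequence is proc-D, proc-B, proc-E, proc-H, proc-I.
Key observation: proc-D is the earliest step where a requested resource binds exactly: need (1, 1), pool (1, 1) at its turn.
Step-by-step check:
  pool = (1, 1)
  proc-D: need (1, 1) fits (1, 1); releases (1, 1), pool now (2, 2)
  proc-B: need (2, 0) fits (2, 2); releases (1, 0), pool now (3, 2)
  proc-E: need (3, 0) fits (3, 2); releases (3, 0), pool now (6, 2)
  proc-H: need (2, 0) fits (6, 2); releases (0, 1), pool now (6, 3)
  proc-I: need (0, 0) fits (6, 3); releases (1, 0), pool now (7, 3)
(3) Precisely 32 of the possible complete orderings are safe sequences.


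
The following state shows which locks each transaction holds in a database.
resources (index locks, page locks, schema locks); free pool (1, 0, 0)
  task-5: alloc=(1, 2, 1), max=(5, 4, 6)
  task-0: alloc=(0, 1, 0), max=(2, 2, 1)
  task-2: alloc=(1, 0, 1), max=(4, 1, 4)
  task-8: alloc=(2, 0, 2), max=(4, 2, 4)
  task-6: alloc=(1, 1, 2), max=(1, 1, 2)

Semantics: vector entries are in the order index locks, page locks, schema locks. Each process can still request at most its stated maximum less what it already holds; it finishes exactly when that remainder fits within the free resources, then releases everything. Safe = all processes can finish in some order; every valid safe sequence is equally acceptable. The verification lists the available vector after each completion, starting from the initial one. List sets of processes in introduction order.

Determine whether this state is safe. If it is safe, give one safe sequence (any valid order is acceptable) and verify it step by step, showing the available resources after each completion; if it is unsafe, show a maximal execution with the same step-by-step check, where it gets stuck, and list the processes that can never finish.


SAFE, for example via the order task-6, task-0, task-8, task-2, task-5.
Key observation: the first exact fit in this order is task-0 — it needs (2, 1, 1) with (2, 1, 2) free, meeting a requested resource to the last unit.
Step-by-step check:
  pool = (1, 0, 0)
  task-6: need (0, 0, 0) fits (1, 0, 0); releases (1, 1, 2), pool now (2, 1, 2)
  task-0: need (2, 1, 1) fits (2, 1, 2); releases (0, 1, 0), pool now (2, 2, 2)
  task-8: need (2, 2, 2) fits (2, 2, 2); releases (2, 0, 2), pool now (4, 2, 4)
  task-2: need (3, 1, 3) fits (4, 2, 4); releases (1, 0, 1), pool now (5, 2, 5)
  task-5: need (4, 2, 5) fits (5, 2, 5); releases (1, 2, 1), pool now (6, 4, 6)


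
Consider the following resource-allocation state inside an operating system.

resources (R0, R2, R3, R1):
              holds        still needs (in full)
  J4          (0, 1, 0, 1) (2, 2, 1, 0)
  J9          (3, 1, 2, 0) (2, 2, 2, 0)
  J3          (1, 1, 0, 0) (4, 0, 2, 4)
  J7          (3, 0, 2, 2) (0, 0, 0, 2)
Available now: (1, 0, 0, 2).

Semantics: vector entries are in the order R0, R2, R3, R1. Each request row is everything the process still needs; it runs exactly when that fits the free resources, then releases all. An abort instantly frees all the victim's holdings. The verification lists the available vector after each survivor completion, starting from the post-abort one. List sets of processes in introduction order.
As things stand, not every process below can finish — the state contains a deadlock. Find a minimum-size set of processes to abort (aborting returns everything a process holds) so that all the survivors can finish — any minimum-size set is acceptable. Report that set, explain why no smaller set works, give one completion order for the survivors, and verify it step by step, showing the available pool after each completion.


The answer: abort J9.
Key observation: J4 was stuck for good until J9 gave back (3, 1, 2, 0); in the order shown it finishes at step 3.
Minimality: the empty abort set fails — the state is deadlocked as it stands.
Survivors finish in the order: J7, J3, J4. Walking it through (pool after the aborts first):
  pool = (4, 1, 2, 2)
  run J7 (needs (0, 0, 0, 2), free (4, 1, 2, 2)); after release of (3, 0, 2, 2) the pool is (7, 1, 4, 4)
  run J3 (needs (4, 0, 2, 4), free (7, 1, 4, 4)); after release of (1, 1, 0, 0) the pool is (8, 2, 4, 4)
  run J4 (needs (2, 2, 1, 0), free (8, 2, 4, 4)); after release of (0, 1, 0, 1) the pool is (8, 3, 4, 5)


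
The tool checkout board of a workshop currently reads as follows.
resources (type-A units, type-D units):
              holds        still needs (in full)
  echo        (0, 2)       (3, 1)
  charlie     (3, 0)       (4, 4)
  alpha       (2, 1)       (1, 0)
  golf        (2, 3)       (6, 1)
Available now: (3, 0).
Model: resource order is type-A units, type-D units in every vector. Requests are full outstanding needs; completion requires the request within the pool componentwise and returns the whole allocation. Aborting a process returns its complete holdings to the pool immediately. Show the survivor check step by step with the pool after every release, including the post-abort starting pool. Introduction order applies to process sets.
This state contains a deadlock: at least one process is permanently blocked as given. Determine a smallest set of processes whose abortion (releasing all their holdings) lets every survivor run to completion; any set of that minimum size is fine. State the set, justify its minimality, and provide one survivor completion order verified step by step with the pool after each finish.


The answer: abort charlie.
Key observation: before aborting charlie, golf was permanently blocked — no order could ever run it; afterwards it completes at step 3.
No smaller set exists: with zero aborts the deadlock remains.
Survivors finish in the order: alpha, echo, golf. Walking it through (pool after the aborts first):
  pool = (6, 0)
  alpha: need (1, 0) fits (6, 0); releases (2, 1), pool now (8, 1)
  echo: need (3, 1) fits (8, 1); releases (0, 2), pool now (8, 3)
  golf: need (6, 1) fits (8, 3); releases (2, 3), pool now (10, 6)


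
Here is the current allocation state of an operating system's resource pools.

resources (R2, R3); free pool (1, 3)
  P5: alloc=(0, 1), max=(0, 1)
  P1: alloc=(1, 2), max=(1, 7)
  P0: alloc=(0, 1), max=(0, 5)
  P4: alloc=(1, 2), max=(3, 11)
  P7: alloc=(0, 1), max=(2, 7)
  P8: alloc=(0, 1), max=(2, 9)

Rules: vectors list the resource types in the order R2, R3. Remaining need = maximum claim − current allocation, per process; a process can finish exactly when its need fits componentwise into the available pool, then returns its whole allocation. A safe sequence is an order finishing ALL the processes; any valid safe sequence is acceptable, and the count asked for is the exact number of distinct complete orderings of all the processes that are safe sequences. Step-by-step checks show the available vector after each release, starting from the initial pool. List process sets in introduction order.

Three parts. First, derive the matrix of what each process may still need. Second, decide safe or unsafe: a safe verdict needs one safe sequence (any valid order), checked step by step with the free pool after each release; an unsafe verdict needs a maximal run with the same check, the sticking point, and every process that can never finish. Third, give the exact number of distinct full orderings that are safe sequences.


(1) Need matrix, components ordered R2, R3:
  P5: (0, 0)
  P1: (0, 5)
  P0: (0, 4)
  P4: (2, 9)
  P7: (2, 6)
  P8: (2, 8)
(2) SAFE — a valid safe sequence is P5, P0, P1, P7, P8, P4.
Key observation: P0 is the earliest step where a requested resource binds exactly: need (0, 4), pool (1, 4) at its turn.
Step-by-step check:
  pool = (1, 3)
  P5: need (0, 0) fits (1, 3); releases (0, 1), pool now (1, 4)
  P0: need (0, 4) fits (1, 4); releases (0, 1), pool now (1, 5)
  P1: need (0, 5) fits (1, 5); releases (1, 2), pool now (2, 7)
  P7: need (2, 6) fits (2, 7); releases (0, 1), pool now (2, 8)
  P8: need (2, 8) fits (2, 8); releases (0, 1), pool now (2, 9)
  P4: need (2, 9) fits (2, 9); releases (1, 2), pool now (3, 11)
(3) The exact count: 1 of the possible complete orderings is a safe sequence.


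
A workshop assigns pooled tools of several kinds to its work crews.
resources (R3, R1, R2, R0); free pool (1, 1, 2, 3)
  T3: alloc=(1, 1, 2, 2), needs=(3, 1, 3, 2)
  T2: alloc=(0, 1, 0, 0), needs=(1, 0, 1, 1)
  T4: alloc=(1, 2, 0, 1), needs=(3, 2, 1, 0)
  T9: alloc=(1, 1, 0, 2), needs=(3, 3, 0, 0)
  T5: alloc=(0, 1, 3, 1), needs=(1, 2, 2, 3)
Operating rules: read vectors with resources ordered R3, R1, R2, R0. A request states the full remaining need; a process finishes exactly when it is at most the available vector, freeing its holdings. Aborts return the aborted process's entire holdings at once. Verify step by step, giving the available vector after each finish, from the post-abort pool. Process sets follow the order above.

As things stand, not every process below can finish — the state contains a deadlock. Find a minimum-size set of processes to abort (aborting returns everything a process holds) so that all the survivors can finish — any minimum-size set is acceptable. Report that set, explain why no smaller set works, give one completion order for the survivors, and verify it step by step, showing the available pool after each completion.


The answer: abort T3 and T9.
Key observation: no ordering could ever have run T4 before the abort of T3 and T9; with (2, 2, 2, 4) back in the pool it fits at step 2.
No one abort is enough; case by case: T3 alone leaves T4 blocked (short on R3); T2 alone leaves T3 blocked (short on R3); T4 alone leaves T3 blocked (short on R3); T9 alone leaves T3 blocked (short on R3); T5 alone leaves T3 blocked (short on R3).
One survivor order: T5, T4, T2. Walking it through (post-abort pool first):
  pool = (3, 3, 4, 7)
  run T5 (needs (1, 2, 2, 3), free (3, 3, 4, 7)); after release of (0, 1, 3, 1) the pool is (3, 4, 7, 8)
  run T4 (needs (3, 2, 1, 0), free (3, 4, 7, 8)); after release of (1, 2, 0, 1) the pool is (4, 6, 7, 9)
  run T2 (needs (1, 0, 1, 1), free (4, 6, 7, 9)); after release of (0, 1, 0, 0) the pool is (4, 7, 7, 9)


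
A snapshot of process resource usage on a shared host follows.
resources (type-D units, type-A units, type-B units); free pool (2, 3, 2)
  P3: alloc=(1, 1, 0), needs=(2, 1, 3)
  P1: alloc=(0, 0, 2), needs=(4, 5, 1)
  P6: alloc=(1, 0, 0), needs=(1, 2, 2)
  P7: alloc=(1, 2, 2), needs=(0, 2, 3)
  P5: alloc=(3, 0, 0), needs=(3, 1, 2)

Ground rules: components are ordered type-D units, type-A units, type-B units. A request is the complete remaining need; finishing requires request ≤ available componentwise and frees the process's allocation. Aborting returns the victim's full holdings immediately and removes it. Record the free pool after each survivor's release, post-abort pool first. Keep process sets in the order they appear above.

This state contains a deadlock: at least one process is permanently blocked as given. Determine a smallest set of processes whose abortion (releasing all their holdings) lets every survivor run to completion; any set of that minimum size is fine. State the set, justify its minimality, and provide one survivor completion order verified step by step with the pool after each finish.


The answer: abort P7.
Key observation: no ordering could ever have run P1 before the abort of P7; with (1, 2, 2) back in the pool it fits at step 2.
Why nothing smaller works: aborting no one leaves the state deadlocked as given.
The survivors complete as P5, P1, P3, P6. Check, step by step (starting from the post-abort pool):
  pool = (3, 5, 4)
  P5: need (3, 1, 2) fits (3, 5, 4); releases (3, 0, 0), pool now (6, 5, 4)
  P1: need (4, 5, 1) fits (6, 5, 4); releases (0, 0, 2), pool now (6, 5, 6)
  P3: need (2, 1, 3) fits (6, 5, 6); releases (1, 1, 0), pool now (7, 6, 6)
  P6: need (1, 2, 2) fits (7, 6, 6); releases (1, 0, 0), pool now (8, 6, 6)


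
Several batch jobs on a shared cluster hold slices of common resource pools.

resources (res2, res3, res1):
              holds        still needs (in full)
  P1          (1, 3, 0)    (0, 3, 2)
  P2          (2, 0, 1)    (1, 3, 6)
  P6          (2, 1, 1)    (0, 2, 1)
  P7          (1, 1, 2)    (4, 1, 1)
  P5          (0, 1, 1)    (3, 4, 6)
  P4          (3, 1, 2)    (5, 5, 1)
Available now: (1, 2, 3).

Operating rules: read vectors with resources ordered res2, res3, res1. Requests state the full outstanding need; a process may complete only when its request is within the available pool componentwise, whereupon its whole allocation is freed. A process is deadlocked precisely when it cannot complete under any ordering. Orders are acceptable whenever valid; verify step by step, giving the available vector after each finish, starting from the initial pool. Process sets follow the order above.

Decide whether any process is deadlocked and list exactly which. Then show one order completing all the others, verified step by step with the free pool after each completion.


The deadlocked set is empty.
Key observation: there is always a runnable process — P6 first — so the state unwinds completely.
One completion order for the rest: P6, P1, P7, P5, P2, P4. Walking it through:
  pool = (1, 2, 3)
  P6: need (0, 2, 1) fits (1, 2, 3); releases (2, 1, 1), pool now (3, 3, 4)
  P1: need (0, 3, 2) fits (3, 3, 4); releases (1, 3, 0), pool now (4, 6, 4)
  P7: need (4, 1, 1) fits (4, 6, 4); releases (1, 1, 2), pool now (5, 7, 6)
  P5: need (3, 4, 6) fits (5, 7, 6); releases (0, 1, 1), pool now (5, 8, 7)
  P2: need (1, 3, 6) fits (5, 8, 7); releases (2, 0, 1), pool now (7, 8, 8)
  P4: need (5, 5, 1) fits (7, 8, 8); releases (3, 1, 2), pool now (10, 9, 10)


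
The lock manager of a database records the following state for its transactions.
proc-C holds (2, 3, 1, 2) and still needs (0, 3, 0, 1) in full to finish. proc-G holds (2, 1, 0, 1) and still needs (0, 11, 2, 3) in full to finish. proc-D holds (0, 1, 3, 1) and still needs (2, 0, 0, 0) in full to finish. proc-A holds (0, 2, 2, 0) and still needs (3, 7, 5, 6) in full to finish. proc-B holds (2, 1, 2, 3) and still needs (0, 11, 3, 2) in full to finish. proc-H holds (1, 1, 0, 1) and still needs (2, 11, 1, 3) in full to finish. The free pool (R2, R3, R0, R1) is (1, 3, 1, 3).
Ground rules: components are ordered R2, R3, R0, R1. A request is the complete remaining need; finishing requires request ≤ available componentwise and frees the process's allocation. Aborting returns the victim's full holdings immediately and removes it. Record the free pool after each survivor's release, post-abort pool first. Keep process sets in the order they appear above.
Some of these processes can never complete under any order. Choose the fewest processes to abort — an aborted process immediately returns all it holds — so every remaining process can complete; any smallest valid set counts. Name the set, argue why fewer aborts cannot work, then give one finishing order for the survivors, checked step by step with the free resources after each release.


The answer: abort proc-G and proc-B.
Key observation: before aborting proc-G and proc-B, proc-H was permanently blocked — no order could ever run it; afterwards it completes at step 4.
Why nothing smaller works — every single abort fails: proc-C alone leaves proc-G blocked (short on R3); proc-G alone leaves proc-B blocked (short on R3); proc-D alone leaves proc-G blocked (short on R3); proc-A alone leaves proc-G blocked (short on R3); proc-B alone leaves proc-G blocked (short on R3); proc-H alone leaves proc-G blocked (short on R3).
One survivor order: proc-D, proc-C, proc-A, proc-H. Step-by-step check (post-abort pool first):
  pool = (5, 5, 3, 7)
  proc-D: need (2, 0, 0, 0) fits (5, 5, 3, 7); releases (0, 1, 3, 1), pool now (5, 6, 6, 8)
  proc-C: need (0, 3, 0, 1) fits (5, 6, 6, 8); releases (2, 3, 1, 2), pool now (7, 9, 7, 10)
  proc-A: need (3, 7, 5, 6) fits (7, 9, 7, 10); releases (0, 2, 2, 0), pool now (7, 11, 9, 10)
  proc-H: need (2, 11, 1, 3) fits (7, 11, 9, 10); releases (1, 1, 0, 1), pool now (8, 12, 9, 11)


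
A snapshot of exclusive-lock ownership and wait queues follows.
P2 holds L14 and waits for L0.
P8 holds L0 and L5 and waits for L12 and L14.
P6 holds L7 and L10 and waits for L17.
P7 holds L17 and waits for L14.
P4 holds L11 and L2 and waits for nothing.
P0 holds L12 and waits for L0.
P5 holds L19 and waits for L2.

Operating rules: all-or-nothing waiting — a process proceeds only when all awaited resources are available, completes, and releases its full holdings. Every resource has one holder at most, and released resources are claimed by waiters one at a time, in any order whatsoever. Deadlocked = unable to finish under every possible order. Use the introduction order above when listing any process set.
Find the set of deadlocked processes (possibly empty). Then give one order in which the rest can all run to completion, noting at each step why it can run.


Deadlocked: P2, P8, P6, P7 and P0.
Key observation: along P2 -> P8 -> P2, each member waits on what the next one holds — a deadlock; P0 is caught in further circular waits and P6 and P7 wait into the deadlock from upstream.
A valid finishing order for the others: P4, P5.
Verifying each step:
  P4 waits on nothing -> runs at once and releases L11 and L2
  P5 waits on L2 — all released -> runs and releases L19


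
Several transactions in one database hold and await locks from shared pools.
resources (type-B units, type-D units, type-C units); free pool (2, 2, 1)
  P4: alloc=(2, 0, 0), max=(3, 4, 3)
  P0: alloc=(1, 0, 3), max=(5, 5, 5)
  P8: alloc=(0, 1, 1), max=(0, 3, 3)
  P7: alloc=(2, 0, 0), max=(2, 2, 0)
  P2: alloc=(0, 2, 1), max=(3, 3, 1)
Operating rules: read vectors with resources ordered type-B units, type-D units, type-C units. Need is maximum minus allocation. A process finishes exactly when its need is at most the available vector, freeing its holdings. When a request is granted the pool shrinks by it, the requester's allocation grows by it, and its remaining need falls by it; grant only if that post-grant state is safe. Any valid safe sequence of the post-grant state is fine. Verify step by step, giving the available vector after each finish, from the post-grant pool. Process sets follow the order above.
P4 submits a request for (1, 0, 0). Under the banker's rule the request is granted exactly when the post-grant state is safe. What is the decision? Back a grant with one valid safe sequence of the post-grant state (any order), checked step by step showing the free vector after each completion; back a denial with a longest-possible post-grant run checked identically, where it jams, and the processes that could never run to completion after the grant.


GRANT — the state after the grant stays safe, e.g. via P7, P2, P8, P4, P0.
Key observation: with (1, 2, 1) left after the transfer, P7 can run at once — the state stays safe.
Check on the post-grant state, step by step:
  pool = (1, 2, 1)
  P7 needs (0, 2, 0) <= (1, 2, 1) -> finishes; pool += (2, 0, 0) = (3, 2, 1)
  P2 needs (3, 1, 0) <= (3, 2, 1) -> finishes; pool += (0, 2, 1) = (3, 4, 2)
  P8 needs (0, 2, 2) <= (3, 4, 2) -> finishes; pool += (0, 1, 1) = (3, 5, 3)
  P4 needs (0, 4, 3) <= (3, 5, 3) -> finishes; pool += (3, 0, 0) = (6, 5, 3)
  P0 needs (4, 5, 2) <= (6, 5, 3) -> finishes; pool += (1, 0, 3) = (7, 5, 6)


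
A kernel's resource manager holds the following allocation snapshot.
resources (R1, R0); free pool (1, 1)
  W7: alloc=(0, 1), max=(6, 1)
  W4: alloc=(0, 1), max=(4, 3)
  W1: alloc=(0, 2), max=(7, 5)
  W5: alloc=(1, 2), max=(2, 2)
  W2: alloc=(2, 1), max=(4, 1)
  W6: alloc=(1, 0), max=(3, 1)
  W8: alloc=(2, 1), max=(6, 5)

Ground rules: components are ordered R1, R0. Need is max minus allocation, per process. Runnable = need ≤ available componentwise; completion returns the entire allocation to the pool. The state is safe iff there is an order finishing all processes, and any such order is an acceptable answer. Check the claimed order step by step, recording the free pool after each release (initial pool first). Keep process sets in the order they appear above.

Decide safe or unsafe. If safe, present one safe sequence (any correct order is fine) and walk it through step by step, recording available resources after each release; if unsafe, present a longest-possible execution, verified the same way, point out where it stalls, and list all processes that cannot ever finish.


SAFE — a valid safe sequence is W5, W6, W2, W8, W4, W7, W1.
Key observation: W5 is the earliest step where a requested resource binds exactly: need (1, 0), pool (1, 1) at its turn.
Walking it through:
  pool = (1, 1)
  W5 needs (1, 0) <= (1, 1) -> finishes; pool += (1, 2) = (2, 3)
  W6 needs (2, 1) <= (2, 3) -> finishes; pool += (1, 0) = (3, 3)
  W2 needs (2, 0) <= (3, 3) -> finishes; pool += (2, 1) = (5, 4)
  W8 needs (4, 4) <= (5, 4) -> finishes; pool += (2, 1) = (7, 5)
  W4 needs (4, 2) <= (7, 5) -> finishes; pool += (0, 1) = (7, 6)
  W7 needs (6, 0) <= (7, 6) -> finishes; pool += (0, 1) = (7, 7)
  W1 needs (7, 3) <= (7, 7) -> finishes; pool += (0, 2) = (7, 9)


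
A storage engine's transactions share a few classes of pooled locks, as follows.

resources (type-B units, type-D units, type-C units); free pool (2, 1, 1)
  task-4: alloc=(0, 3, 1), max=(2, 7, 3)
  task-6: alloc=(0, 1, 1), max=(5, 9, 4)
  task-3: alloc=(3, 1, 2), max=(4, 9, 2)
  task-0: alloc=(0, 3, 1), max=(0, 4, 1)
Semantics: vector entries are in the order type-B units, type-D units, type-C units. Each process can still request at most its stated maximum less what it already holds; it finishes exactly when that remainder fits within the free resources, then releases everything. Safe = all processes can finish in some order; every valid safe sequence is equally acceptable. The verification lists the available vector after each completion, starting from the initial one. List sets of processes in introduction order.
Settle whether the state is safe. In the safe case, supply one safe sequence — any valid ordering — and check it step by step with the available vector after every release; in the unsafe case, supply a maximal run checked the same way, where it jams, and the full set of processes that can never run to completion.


UNSAFE — no complete ordering exists.
Key observation: the pool after task-0, task-4 is (2, 7, 3); every surviving request exceeds it in type-D units, so progress ends there.
A maximal execution: task-0, task-4 — then nothing else fits. Check, step by step:
  pool = (2, 1, 1)
  run task-0 (needs (0, 1, 0), free (2, 1, 1)); after release of (0, 3, 1) the pool is (2, 4, 2)
  run task-4 (needs (2, 4, 2), free (2, 4, 2)); after release of (0, 3, 1) the pool is (2, 7, 3)
  blocked: task-6 wants (5, 8, 3), pool (2, 7, 3) — not enough type-B units and type-D units
  blocked: task-3 wants (1, 8, 0), pool (2, 7, 3) — not enough type-D units
Never able to finish: task-6 and task-3.
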